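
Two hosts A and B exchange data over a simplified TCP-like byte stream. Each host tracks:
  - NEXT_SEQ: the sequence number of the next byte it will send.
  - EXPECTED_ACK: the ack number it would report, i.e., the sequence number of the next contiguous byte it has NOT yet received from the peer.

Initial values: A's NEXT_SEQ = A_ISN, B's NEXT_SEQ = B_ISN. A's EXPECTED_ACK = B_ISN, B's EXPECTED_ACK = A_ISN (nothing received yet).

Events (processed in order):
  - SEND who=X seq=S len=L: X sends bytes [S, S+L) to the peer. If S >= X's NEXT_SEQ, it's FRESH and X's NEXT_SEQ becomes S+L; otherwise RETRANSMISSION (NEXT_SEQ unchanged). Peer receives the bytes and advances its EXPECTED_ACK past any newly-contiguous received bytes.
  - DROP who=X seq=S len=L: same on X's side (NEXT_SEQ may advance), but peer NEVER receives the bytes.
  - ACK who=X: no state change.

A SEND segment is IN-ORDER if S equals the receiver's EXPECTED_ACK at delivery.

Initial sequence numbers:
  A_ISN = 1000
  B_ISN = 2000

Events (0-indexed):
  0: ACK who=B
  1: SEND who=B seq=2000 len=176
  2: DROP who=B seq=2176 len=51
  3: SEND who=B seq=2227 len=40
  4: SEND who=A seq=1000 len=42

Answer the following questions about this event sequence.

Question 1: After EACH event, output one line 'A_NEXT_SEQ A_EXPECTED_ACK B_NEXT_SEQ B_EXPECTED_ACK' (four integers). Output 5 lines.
1000 2000 2000 1000
1000 2176 2176 1000
1000 2176 2227 1000
1000 2176 2267 1000
1042 2176 2267 1042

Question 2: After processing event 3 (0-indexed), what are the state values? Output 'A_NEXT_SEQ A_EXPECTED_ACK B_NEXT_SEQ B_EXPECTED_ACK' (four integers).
After event 0: A_seq=1000 A_ack=2000 B_seq=2000 B_ack=1000
After event 1: A_seq=1000 A_ack=2176 B_seq=2176 B_ack=1000
After event 2: A_seq=1000 A_ack=2176 B_seq=2227 B_ack=1000
After event 3: A_seq=1000 A_ack=2176 B_seq=2267 B_ack=1000

1000 2176 2267 1000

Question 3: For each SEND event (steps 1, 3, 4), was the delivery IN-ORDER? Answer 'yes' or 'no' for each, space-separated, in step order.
Answer: yes no yes

Derivation:
Step 1: SEND seq=2000 -> in-order
Step 3: SEND seq=2227 -> out-of-order
Step 4: SEND seq=1000 -> in-order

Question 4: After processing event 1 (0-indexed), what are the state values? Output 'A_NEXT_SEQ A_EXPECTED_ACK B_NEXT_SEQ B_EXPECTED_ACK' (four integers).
After event 0: A_seq=1000 A_ack=2000 B_seq=2000 B_ack=1000
After event 1: A_seq=1000 A_ack=2176 B_seq=2176 B_ack=1000

1000 2176 2176 1000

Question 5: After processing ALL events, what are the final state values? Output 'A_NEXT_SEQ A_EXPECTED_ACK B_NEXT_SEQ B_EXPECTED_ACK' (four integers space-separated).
After event 0: A_seq=1000 A_ack=2000 B_seq=2000 B_ack=1000
After event 1: A_seq=1000 A_ack=2176 B_seq=2176 B_ack=1000
After event 2: A_seq=1000 A_ack=2176 B_seq=2227 B_ack=1000
After event 3: A_seq=1000 A_ack=2176 B_seq=2267 B_ack=1000
After event 4: A_seq=1042 A_ack=2176 B_seq=2267 B_ack=1042

Answer: 1042 2176 2267 1042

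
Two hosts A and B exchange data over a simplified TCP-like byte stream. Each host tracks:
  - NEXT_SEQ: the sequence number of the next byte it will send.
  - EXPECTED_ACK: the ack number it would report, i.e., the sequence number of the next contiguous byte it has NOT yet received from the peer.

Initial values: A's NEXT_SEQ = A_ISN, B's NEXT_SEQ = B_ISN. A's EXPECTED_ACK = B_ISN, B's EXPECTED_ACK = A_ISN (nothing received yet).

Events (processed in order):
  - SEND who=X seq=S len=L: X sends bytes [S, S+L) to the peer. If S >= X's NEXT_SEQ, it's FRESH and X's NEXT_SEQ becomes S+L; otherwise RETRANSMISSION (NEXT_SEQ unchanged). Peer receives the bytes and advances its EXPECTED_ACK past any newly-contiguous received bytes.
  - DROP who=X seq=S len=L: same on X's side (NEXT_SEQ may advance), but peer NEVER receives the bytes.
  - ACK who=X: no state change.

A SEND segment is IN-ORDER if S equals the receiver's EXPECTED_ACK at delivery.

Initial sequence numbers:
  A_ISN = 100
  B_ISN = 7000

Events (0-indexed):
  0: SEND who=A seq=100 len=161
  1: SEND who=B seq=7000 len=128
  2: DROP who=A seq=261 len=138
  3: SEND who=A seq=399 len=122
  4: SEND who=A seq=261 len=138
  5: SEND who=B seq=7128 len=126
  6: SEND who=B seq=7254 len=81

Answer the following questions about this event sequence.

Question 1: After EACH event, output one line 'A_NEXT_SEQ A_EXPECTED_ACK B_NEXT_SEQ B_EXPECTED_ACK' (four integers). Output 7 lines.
261 7000 7000 261
261 7128 7128 261
399 7128 7128 261
521 7128 7128 261
521 7128 7128 521
521 7254 7254 521
521 7335 7335 521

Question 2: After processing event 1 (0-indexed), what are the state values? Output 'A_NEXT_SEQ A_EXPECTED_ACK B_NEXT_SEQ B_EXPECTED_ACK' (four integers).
After event 0: A_seq=261 A_ack=7000 B_seq=7000 B_ack=261
After event 1: A_seq=261 A_ack=7128 B_seq=7128 B_ack=261

261 7128 7128 261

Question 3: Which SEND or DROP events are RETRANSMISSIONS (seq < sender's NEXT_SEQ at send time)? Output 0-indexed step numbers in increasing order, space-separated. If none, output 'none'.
Answer: 4

Derivation:
Step 0: SEND seq=100 -> fresh
Step 1: SEND seq=7000 -> fresh
Step 2: DROP seq=261 -> fresh
Step 3: SEND seq=399 -> fresh
Step 4: SEND seq=261 -> retransmit
Step 5: SEND seq=7128 -> fresh
Step 6: SEND seq=7254 -> fresh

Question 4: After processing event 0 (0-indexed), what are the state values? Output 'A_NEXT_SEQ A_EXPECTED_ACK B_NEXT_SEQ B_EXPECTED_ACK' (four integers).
After event 0: A_seq=261 A_ack=7000 B_seq=7000 B_ack=261

261 7000 7000 261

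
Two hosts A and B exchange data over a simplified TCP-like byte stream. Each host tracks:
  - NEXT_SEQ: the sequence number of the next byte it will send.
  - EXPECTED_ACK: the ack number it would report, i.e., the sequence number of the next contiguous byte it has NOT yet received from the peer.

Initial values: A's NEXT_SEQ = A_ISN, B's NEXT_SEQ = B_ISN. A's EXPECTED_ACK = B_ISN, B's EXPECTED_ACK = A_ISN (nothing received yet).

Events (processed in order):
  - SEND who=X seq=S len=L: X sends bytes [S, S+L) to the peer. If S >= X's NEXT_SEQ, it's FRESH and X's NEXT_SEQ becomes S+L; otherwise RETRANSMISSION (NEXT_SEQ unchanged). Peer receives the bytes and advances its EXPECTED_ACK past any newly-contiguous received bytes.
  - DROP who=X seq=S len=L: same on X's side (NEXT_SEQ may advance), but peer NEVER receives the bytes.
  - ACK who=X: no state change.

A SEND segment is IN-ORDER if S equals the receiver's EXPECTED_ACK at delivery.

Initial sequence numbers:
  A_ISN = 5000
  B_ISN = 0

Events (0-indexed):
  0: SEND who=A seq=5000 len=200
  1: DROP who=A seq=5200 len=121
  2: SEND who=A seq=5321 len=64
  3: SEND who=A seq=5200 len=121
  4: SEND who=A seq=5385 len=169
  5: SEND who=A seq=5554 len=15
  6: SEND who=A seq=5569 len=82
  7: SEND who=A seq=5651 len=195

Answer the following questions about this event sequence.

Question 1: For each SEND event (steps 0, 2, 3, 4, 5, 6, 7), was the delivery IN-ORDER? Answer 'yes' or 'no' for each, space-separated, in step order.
Answer: yes no yes yes yes yes yes

Derivation:
Step 0: SEND seq=5000 -> in-order
Step 2: SEND seq=5321 -> out-of-order
Step 3: SEND seq=5200 -> in-order
Step 4: SEND seq=5385 -> in-order
Step 5: SEND seq=5554 -> in-order
Step 6: SEND seq=5569 -> in-order
Step 7: SEND seq=5651 -> in-order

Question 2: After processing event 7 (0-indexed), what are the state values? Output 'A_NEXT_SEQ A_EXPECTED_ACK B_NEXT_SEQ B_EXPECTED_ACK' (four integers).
After event 0: A_seq=5200 A_ack=0 B_seq=0 B_ack=5200
After event 1: A_seq=5321 A_ack=0 B_seq=0 B_ack=5200
After event 2: A_seq=5385 A_ack=0 B_seq=0 B_ack=5200
After event 3: A_seq=5385 A_ack=0 B_seq=0 B_ack=5385
After event 4: A_seq=5554 A_ack=0 B_seq=0 B_ack=5554
After event 5: A_seq=5569 A_ack=0 B_seq=0 B_ack=5569
After event 6: A_seq=5651 A_ack=0 B_seq=0 B_ack=5651
After event 7: A_seq=5846 A_ack=0 B_seq=0 B_ack=5846

5846 0 0 5846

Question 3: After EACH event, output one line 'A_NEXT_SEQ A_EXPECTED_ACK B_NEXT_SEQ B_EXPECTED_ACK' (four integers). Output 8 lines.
5200 0 0 5200
5321 0 0 5200
5385 0 0 5200
5385 0 0 5385
5554 0 0 5554
5569 0 0 5569
5651 0 0 5651
5846 0 0 5846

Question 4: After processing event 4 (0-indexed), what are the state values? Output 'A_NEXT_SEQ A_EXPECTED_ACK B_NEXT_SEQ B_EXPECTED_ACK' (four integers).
After event 0: A_seq=5200 A_ack=0 B_seq=0 B_ack=5200
After event 1: A_seq=5321 A_ack=0 B_seq=0 B_ack=5200
After event 2: A_seq=5385 A_ack=0 B_seq=0 B_ack=5200
After event 3: A_seq=5385 A_ack=0 B_seq=0 B_ack=5385
After event 4: A_seq=5554 A_ack=0 B_seq=0 B_ack=5554

5554 0 0 5554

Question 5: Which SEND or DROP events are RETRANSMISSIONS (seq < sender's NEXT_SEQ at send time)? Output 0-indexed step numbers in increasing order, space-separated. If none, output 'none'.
Answer: 3

Derivation:
Step 0: SEND seq=5000 -> fresh
Step 1: DROP seq=5200 -> fresh
Step 2: SEND seq=5321 -> fresh
Step 3: SEND seq=5200 -> retransmit
Step 4: SEND seq=5385 -> fresh
Step 5: SEND seq=5554 -> fresh
Step 6: SEND seq=5569 -> fresh
Step 7: SEND seq=5651 -> fresh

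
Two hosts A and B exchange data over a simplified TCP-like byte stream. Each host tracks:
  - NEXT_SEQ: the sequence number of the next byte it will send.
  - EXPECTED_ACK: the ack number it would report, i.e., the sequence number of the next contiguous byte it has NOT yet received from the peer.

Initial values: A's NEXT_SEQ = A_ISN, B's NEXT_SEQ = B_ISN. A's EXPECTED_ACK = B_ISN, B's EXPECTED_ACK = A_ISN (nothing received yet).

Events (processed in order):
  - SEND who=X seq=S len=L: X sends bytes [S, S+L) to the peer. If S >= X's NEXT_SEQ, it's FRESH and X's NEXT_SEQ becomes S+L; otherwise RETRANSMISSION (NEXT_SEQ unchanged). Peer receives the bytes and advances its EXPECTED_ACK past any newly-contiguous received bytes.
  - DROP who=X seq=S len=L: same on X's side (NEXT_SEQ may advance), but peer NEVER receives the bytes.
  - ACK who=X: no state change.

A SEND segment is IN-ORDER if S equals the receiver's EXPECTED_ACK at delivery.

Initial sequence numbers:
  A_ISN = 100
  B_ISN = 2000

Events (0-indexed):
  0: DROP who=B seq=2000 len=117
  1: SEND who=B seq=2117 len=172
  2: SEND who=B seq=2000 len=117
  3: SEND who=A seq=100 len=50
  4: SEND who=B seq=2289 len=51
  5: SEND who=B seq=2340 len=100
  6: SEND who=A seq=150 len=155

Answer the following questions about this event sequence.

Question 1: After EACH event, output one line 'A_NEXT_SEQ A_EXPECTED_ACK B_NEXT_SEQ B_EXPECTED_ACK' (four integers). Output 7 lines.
100 2000 2117 100
100 2000 2289 100
100 2289 2289 100
150 2289 2289 150
150 2340 2340 150
150 2440 2440 150
305 2440 2440 305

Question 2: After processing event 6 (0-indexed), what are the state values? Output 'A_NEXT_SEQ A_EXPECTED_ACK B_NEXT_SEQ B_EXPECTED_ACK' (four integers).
After event 0: A_seq=100 A_ack=2000 B_seq=2117 B_ack=100
After event 1: A_seq=100 A_ack=2000 B_seq=2289 B_ack=100
After event 2: A_seq=100 A_ack=2289 B_seq=2289 B_ack=100
After event 3: A_seq=150 A_ack=2289 B_seq=2289 B_ack=150
After event 4: A_seq=150 A_ack=2340 B_seq=2340 B_ack=150
After event 5: A_seq=150 A_ack=2440 B_seq=2440 B_ack=150
After event 6: A_seq=305 A_ack=2440 B_seq=2440 B_ack=305

305 2440 2440 305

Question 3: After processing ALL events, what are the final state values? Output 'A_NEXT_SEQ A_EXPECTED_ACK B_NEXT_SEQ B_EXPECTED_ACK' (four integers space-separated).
After event 0: A_seq=100 A_ack=2000 B_seq=2117 B_ack=100
After event 1: A_seq=100 A_ack=2000 B_seq=2289 B_ack=100
After event 2: A_seq=100 A_ack=2289 B_seq=2289 B_ack=100
After event 3: A_seq=150 A_ack=2289 B_seq=2289 B_ack=150
After event 4: A_seq=150 A_ack=2340 B_seq=2340 B_ack=150
After event 5: A_seq=150 A_ack=2440 B_seq=2440 B_ack=150
After event 6: A_seq=305 A_ack=2440 B_seq=2440 B_ack=305

Answer: 305 2440 2440 305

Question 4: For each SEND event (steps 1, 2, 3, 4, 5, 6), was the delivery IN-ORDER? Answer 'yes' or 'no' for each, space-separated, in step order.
Answer: no yes yes yes yes yes

Derivation:
Step 1: SEND seq=2117 -> out-of-order
Step 2: SEND seq=2000 -> in-order
Step 3: SEND seq=100 -> in-order
Step 4: SEND seq=2289 -> in-order
Step 5: SEND seq=2340 -> in-order
Step 6: SEND seq=150 -> in-order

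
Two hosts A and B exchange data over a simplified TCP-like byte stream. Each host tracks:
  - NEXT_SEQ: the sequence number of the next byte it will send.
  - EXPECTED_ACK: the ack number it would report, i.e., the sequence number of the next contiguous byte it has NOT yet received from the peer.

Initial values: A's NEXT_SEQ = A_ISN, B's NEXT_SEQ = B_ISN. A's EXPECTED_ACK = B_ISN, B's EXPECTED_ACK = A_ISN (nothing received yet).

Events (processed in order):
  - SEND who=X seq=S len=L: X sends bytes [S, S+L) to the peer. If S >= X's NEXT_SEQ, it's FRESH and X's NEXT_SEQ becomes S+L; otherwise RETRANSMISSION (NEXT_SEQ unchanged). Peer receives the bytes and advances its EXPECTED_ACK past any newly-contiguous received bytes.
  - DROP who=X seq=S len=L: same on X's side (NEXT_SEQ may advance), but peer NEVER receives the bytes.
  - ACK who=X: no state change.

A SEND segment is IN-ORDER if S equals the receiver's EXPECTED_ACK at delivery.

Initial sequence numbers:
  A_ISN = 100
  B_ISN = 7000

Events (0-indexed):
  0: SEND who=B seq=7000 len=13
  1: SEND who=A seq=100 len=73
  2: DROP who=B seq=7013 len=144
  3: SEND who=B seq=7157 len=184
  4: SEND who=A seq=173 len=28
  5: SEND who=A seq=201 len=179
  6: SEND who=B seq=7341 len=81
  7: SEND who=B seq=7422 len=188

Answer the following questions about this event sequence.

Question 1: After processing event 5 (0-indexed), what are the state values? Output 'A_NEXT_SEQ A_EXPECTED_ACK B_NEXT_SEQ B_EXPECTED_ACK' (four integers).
After event 0: A_seq=100 A_ack=7013 B_seq=7013 B_ack=100
After event 1: A_seq=173 A_ack=7013 B_seq=7013 B_ack=173
After event 2: A_seq=173 A_ack=7013 B_seq=7157 B_ack=173
After event 3: A_seq=173 A_ack=7013 B_seq=7341 B_ack=173
After event 4: A_seq=201 A_ack=7013 B_seq=7341 B_ack=201
After event 5: A_seq=380 A_ack=7013 B_seq=7341 B_ack=380

380 7013 7341 380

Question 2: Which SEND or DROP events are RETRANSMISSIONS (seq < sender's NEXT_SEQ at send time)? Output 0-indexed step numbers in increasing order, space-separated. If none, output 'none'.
Step 0: SEND seq=7000 -> fresh
Step 1: SEND seq=100 -> fresh
Step 2: DROP seq=7013 -> fresh
Step 3: SEND seq=7157 -> fresh
Step 4: SEND seq=173 -> fresh
Step 5: SEND seq=201 -> fresh
Step 6: SEND seq=7341 -> fresh
Step 7: SEND seq=7422 -> fresh

Answer: none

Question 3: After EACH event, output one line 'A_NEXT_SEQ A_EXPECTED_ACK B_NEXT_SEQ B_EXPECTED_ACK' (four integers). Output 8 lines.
100 7013 7013 100
173 7013 7013 173
173 7013 7157 173
173 7013 7341 173
201 7013 7341 201
380 7013 7341 380
380 7013 7422 380
380 7013 7610 380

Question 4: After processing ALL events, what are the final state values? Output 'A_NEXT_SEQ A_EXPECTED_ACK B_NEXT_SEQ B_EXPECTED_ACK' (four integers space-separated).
Answer: 380 7013 7610 380

Derivation:
After event 0: A_seq=100 A_ack=7013 B_seq=7013 B_ack=100
After event 1: A_seq=173 A_ack=7013 B_seq=7013 B_ack=173
After event 2: A_seq=173 A_ack=7013 B_seq=7157 B_ack=173
After event 3: A_seq=173 A_ack=7013 B_seq=7341 B_ack=173
After event 4: A_seq=201 A_ack=7013 B_seq=7341 B_ack=201
After event 5: A_seq=380 A_ack=7013 B_seq=7341 B_ack=380
After event 6: A_seq=380 A_ack=7013 B_seq=7422 B_ack=380
After event 7: A_seq=380 A_ack=7013 B_seq=7610 B_ack=380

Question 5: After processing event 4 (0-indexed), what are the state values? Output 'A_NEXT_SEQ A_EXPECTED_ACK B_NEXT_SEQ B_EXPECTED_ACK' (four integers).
After event 0: A_seq=100 A_ack=7013 B_seq=7013 B_ack=100
After event 1: A_seq=173 A_ack=7013 B_seq=7013 B_ack=173
After event 2: A_seq=173 A_ack=7013 B_seq=7157 B_ack=173
After event 3: A_seq=173 A_ack=7013 B_seq=7341 B_ack=173
After event 4: A_seq=201 A_ack=7013 B_seq=7341 B_ack=201

201 7013 7341 201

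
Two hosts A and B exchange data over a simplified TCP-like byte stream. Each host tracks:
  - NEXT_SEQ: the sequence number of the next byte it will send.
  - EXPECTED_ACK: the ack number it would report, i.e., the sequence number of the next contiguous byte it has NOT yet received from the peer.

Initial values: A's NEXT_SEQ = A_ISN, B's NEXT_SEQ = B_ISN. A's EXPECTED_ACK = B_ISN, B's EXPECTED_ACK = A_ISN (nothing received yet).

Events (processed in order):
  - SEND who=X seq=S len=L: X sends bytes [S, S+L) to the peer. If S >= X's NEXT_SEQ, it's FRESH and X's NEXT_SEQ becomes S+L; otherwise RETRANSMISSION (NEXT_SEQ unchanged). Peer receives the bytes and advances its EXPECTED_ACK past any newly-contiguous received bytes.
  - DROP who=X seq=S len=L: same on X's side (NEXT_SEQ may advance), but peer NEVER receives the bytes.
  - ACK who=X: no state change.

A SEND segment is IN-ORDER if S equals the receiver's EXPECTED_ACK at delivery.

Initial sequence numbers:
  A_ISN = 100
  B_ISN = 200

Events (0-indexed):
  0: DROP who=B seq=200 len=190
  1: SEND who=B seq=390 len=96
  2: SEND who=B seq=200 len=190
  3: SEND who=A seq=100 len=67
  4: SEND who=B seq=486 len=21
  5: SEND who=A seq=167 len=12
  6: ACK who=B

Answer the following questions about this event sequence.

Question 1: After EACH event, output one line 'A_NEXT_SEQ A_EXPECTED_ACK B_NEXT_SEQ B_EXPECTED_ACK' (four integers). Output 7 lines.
100 200 390 100
100 200 486 100
100 486 486 100
167 486 486 167
167 507 507 167
179 507 507 179
179 507 507 179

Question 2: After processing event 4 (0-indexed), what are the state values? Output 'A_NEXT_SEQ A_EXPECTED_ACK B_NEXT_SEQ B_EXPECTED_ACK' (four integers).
After event 0: A_seq=100 A_ack=200 B_seq=390 B_ack=100
After event 1: A_seq=100 A_ack=200 B_seq=486 B_ack=100
After event 2: A_seq=100 A_ack=486 B_seq=486 B_ack=100
After event 3: A_seq=167 A_ack=486 B_seq=486 B_ack=167
After event 4: A_seq=167 A_ack=507 B_seq=507 B_ack=167

167 507 507 167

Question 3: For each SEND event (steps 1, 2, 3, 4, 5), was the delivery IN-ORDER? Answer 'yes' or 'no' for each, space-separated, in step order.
Answer: no yes yes yes yes

Derivation:
Step 1: SEND seq=390 -> out-of-order
Step 2: SEND seq=200 -> in-order
Step 3: SEND seq=100 -> in-order
Step 4: SEND seq=486 -> in-order
Step 5: SEND seq=167 -> in-order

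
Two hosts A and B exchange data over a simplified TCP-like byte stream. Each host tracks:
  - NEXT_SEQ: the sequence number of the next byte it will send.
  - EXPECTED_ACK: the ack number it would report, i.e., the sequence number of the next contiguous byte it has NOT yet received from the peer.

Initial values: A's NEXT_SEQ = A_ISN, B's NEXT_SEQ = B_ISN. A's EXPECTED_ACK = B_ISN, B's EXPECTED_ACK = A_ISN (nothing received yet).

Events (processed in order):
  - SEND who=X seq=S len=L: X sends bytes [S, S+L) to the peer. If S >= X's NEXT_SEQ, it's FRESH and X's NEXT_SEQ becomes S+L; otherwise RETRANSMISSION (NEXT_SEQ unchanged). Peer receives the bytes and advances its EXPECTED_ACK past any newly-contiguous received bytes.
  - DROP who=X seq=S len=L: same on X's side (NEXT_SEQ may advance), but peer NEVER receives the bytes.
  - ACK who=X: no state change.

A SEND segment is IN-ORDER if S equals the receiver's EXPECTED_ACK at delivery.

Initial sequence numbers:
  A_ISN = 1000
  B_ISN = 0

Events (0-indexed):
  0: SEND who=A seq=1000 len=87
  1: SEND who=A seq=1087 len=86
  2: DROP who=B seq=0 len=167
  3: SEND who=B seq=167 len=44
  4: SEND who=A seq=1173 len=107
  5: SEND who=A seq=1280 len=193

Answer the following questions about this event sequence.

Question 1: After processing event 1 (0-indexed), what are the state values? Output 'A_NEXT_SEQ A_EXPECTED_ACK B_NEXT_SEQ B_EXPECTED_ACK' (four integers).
After event 0: A_seq=1087 A_ack=0 B_seq=0 B_ack=1087
After event 1: A_seq=1173 A_ack=0 B_seq=0 B_ack=1173

1173 0 0 1173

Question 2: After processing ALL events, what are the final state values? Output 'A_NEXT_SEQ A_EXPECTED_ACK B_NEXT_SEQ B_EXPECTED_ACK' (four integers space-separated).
After event 0: A_seq=1087 A_ack=0 B_seq=0 B_ack=1087
After event 1: A_seq=1173 A_ack=0 B_seq=0 B_ack=1173
After event 2: A_seq=1173 A_ack=0 B_seq=167 B_ack=1173
After event 3: A_seq=1173 A_ack=0 B_seq=211 B_ack=1173
After event 4: A_seq=1280 A_ack=0 B_seq=211 B_ack=1280
After event 5: A_seq=1473 A_ack=0 B_seq=211 B_ack=1473

Answer: 1473 0 211 1473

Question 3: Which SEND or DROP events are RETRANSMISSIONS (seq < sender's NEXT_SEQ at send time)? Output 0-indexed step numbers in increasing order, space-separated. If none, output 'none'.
Step 0: SEND seq=1000 -> fresh
Step 1: SEND seq=1087 -> fresh
Step 2: DROP seq=0 -> fresh
Step 3: SEND seq=167 -> fresh
Step 4: SEND seq=1173 -> fresh
Step 5: SEND seq=1280 -> fresh

Answer: none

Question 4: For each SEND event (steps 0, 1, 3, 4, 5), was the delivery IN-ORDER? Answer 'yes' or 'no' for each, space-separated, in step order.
Step 0: SEND seq=1000 -> in-order
Step 1: SEND seq=1087 -> in-order
Step 3: SEND seq=167 -> out-of-order
Step 4: SEND seq=1173 -> in-order
Step 5: SEND seq=1280 -> in-order

Answer: yes yes no yes yes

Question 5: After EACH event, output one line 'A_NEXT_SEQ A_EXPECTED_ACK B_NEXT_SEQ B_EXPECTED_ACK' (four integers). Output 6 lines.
1087 0 0 1087
1173 0 0 1173
1173 0 167 1173
1173 0 211 1173
1280 0 211 1280
1473 0 211 1473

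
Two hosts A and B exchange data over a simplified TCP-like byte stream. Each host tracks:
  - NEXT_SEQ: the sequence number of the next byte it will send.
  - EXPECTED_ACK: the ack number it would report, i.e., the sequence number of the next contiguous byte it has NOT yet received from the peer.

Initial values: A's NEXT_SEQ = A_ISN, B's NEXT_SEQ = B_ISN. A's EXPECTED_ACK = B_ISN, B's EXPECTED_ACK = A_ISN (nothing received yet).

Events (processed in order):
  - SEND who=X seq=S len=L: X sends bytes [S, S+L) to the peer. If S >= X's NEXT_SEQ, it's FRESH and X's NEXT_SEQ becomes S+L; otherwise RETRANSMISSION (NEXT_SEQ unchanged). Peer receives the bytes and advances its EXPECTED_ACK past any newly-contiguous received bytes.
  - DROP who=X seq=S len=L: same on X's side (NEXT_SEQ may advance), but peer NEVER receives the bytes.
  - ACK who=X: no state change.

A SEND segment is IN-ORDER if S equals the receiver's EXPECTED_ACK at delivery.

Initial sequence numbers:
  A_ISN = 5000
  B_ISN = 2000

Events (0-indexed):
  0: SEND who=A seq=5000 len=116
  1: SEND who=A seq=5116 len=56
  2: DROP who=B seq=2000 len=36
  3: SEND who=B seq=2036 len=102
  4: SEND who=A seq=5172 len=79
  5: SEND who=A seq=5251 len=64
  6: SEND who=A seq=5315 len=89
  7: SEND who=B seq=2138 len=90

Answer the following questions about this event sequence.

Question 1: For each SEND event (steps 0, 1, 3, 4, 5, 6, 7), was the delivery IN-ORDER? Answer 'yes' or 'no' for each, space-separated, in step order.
Step 0: SEND seq=5000 -> in-order
Step 1: SEND seq=5116 -> in-order
Step 3: SEND seq=2036 -> out-of-order
Step 4: SEND seq=5172 -> in-order
Step 5: SEND seq=5251 -> in-order
Step 6: SEND seq=5315 -> in-order
Step 7: SEND seq=2138 -> out-of-order

Answer: yes yes no yes yes yes no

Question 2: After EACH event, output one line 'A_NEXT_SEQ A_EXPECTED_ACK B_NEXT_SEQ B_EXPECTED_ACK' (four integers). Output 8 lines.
5116 2000 2000 5116
5172 2000 2000 5172
5172 2000 2036 5172
5172 2000 2138 5172
5251 2000 2138 5251
5315 2000 2138 5315
5404 2000 2138 5404
5404 2000 2228 5404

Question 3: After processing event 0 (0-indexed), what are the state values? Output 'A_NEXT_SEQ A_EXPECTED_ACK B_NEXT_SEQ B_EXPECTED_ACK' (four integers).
After event 0: A_seq=5116 A_ack=2000 B_seq=2000 B_ack=5116

5116 2000 2000 5116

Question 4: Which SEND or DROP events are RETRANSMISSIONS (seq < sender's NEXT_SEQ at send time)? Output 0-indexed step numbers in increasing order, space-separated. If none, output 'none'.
Step 0: SEND seq=5000 -> fresh
Step 1: SEND seq=5116 -> fresh
Step 2: DROP seq=2000 -> fresh
Step 3: SEND seq=2036 -> fresh
Step 4: SEND seq=5172 -> fresh
Step 5: SEND seq=5251 -> fresh
Step 6: SEND seq=5315 -> fresh
Step 7: SEND seq=2138 -> fresh

Answer: none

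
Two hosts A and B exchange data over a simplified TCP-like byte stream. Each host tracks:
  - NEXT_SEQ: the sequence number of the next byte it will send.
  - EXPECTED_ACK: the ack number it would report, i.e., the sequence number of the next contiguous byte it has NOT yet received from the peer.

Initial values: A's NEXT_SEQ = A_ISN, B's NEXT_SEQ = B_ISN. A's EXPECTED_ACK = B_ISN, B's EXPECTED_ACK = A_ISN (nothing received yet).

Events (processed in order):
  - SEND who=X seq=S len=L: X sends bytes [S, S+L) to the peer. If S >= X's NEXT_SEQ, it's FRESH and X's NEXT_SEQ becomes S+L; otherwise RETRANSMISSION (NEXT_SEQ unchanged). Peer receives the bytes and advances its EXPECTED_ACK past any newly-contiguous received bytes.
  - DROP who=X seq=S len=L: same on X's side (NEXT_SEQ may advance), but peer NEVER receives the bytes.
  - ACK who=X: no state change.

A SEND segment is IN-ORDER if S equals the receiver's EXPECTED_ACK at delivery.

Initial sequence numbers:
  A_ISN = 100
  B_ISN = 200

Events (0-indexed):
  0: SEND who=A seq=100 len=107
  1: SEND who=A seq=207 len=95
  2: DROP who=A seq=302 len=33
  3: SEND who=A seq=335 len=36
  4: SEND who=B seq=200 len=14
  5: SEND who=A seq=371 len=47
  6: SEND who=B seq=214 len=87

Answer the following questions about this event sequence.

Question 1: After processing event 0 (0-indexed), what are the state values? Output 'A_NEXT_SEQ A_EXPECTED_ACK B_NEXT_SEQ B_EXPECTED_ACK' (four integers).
After event 0: A_seq=207 A_ack=200 B_seq=200 B_ack=207

207 200 200 207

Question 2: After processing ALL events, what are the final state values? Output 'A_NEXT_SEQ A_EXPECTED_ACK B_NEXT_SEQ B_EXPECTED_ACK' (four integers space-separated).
After event 0: A_seq=207 A_ack=200 B_seq=200 B_ack=207
After event 1: A_seq=302 A_ack=200 B_seq=200 B_ack=302
After event 2: A_seq=335 A_ack=200 B_seq=200 B_ack=302
After event 3: A_seq=371 A_ack=200 B_seq=200 B_ack=302
After event 4: A_seq=371 A_ack=214 B_seq=214 B_ack=302
After event 5: A_seq=418 A_ack=214 B_seq=214 B_ack=302
After event 6: A_seq=418 A_ack=301 B_seq=301 B_ack=302

Answer: 418 301 301 302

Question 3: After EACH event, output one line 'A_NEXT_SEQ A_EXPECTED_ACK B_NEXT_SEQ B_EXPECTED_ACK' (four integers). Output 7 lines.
207 200 200 207
302 200 200 302
335 200 200 302
371 200 200 302
371 214 214 302
418 214 214 302
418 301 301 302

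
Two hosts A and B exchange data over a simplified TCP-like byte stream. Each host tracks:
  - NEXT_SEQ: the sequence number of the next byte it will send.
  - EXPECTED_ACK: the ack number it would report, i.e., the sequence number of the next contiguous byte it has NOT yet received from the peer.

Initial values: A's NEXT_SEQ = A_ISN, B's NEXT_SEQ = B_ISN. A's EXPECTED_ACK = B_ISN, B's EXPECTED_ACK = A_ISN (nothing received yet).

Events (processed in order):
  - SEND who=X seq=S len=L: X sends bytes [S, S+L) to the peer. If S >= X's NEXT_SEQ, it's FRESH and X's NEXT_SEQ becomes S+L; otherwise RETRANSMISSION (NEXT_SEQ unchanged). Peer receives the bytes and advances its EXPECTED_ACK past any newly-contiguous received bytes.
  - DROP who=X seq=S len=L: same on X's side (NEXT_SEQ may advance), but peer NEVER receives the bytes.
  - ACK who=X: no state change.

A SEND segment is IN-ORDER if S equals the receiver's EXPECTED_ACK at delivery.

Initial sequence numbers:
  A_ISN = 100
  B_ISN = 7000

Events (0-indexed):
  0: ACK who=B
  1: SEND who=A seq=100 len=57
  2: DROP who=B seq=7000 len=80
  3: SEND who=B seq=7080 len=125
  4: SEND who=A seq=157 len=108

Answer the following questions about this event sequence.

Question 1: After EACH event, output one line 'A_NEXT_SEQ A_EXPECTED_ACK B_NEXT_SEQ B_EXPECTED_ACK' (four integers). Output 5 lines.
100 7000 7000 100
157 7000 7000 157
157 7000 7080 157
157 7000 7205 157
265 7000 7205 265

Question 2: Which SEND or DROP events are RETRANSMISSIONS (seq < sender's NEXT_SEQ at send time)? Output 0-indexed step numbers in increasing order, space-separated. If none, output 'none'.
Step 1: SEND seq=100 -> fresh
Step 2: DROP seq=7000 -> fresh
Step 3: SEND seq=7080 -> fresh
Step 4: SEND seq=157 -> fresh

Answer: none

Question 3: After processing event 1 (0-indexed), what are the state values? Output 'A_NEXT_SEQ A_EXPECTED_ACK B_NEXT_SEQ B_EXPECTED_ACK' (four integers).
After event 0: A_seq=100 A_ack=7000 B_seq=7000 B_ack=100
After event 1: A_seq=157 A_ack=7000 B_seq=7000 B_ack=157

157 7000 7000 157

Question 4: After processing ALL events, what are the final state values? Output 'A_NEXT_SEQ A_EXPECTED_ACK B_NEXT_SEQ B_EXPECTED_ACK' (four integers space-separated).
After event 0: A_seq=100 A_ack=7000 B_seq=7000 B_ack=100
After event 1: A_seq=157 A_ack=7000 B_seq=7000 B_ack=157
After event 2: A_seq=157 A_ack=7000 B_seq=7080 B_ack=157
After event 3: A_seq=157 A_ack=7000 B_seq=7205 B_ack=157
After event 4: A_seq=265 A_ack=7000 B_seq=7205 B_ack=265

Answer: 265 7000 7205 265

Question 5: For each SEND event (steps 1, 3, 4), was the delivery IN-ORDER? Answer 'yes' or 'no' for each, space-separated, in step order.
Step 1: SEND seq=100 -> in-order
Step 3: SEND seq=7080 -> out-of-order
Step 4: SEND seq=157 -> in-order

Answer: yes no yes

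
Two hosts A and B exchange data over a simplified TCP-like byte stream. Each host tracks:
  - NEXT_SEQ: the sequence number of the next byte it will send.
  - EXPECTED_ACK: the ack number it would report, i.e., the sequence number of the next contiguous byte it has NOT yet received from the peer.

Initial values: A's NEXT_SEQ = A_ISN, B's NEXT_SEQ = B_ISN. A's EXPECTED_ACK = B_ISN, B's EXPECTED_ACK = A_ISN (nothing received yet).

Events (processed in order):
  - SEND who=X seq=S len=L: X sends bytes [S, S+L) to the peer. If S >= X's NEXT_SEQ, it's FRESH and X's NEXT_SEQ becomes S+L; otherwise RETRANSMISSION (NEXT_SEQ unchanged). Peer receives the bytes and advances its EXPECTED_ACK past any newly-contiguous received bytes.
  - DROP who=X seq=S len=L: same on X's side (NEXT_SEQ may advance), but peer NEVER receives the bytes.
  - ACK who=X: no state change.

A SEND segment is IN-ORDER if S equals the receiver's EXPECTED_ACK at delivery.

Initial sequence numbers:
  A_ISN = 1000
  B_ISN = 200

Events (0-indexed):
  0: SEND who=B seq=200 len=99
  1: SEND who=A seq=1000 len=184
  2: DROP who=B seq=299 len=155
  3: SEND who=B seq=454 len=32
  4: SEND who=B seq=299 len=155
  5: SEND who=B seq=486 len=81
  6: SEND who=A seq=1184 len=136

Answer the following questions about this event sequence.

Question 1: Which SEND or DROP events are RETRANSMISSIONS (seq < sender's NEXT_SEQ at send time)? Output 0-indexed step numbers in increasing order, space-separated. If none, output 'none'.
Step 0: SEND seq=200 -> fresh
Step 1: SEND seq=1000 -> fresh
Step 2: DROP seq=299 -> fresh
Step 3: SEND seq=454 -> fresh
Step 4: SEND seq=299 -> retransmit
Step 5: SEND seq=486 -> fresh
Step 6: SEND seq=1184 -> fresh

Answer: 4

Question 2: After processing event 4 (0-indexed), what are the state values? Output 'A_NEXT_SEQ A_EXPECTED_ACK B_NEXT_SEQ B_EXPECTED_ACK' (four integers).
After event 0: A_seq=1000 A_ack=299 B_seq=299 B_ack=1000
After event 1: A_seq=1184 A_ack=299 B_seq=299 B_ack=1184
After event 2: A_seq=1184 A_ack=299 B_seq=454 B_ack=1184
After event 3: A_seq=1184 A_ack=299 B_seq=486 B_ack=1184
After event 4: A_seq=1184 A_ack=486 B_seq=486 B_ack=1184

1184 486 486 1184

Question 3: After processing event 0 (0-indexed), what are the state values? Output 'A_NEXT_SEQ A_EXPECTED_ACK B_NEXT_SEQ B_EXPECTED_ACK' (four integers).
After event 0: A_seq=1000 A_ack=299 B_seq=299 B_ack=1000

1000 299 299 1000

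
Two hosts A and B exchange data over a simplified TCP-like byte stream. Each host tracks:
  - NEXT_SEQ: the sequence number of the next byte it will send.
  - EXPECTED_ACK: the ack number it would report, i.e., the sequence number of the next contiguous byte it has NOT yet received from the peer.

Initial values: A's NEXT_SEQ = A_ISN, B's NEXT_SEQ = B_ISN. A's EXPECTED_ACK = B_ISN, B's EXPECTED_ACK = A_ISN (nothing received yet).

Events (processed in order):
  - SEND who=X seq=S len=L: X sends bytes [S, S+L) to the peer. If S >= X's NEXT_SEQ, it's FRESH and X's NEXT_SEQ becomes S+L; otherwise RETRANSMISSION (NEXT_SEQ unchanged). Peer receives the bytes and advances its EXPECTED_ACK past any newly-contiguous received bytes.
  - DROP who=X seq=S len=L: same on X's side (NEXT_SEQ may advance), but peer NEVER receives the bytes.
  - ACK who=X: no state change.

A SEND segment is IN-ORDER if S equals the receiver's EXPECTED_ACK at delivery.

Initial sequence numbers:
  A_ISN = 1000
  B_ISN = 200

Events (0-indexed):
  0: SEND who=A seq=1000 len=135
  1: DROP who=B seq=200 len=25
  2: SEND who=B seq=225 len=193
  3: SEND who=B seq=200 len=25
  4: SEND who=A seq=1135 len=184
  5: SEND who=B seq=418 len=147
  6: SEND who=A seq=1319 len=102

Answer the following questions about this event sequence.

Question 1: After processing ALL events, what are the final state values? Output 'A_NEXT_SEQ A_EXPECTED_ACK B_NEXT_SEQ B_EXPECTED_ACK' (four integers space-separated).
Answer: 1421 565 565 1421

Derivation:
After event 0: A_seq=1135 A_ack=200 B_seq=200 B_ack=1135
After event 1: A_seq=1135 A_ack=200 B_seq=225 B_ack=1135
After event 2: A_seq=1135 A_ack=200 B_seq=418 B_ack=1135
After event 3: A_seq=1135 A_ack=418 B_seq=418 B_ack=1135
After event 4: A_seq=1319 A_ack=418 B_seq=418 B_ack=1319
After event 5: A_seq=1319 A_ack=565 B_seq=565 B_ack=1319
After event 6: A_seq=1421 A_ack=565 B_seq=565 B_ack=1421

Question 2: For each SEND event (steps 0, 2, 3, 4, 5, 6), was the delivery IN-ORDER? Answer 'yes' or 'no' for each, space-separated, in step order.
Step 0: SEND seq=1000 -> in-order
Step 2: SEND seq=225 -> out-of-order
Step 3: SEND seq=200 -> in-order
Step 4: SEND seq=1135 -> in-order
Step 5: SEND seq=418 -> in-order
Step 6: SEND seq=1319 -> in-order

Answer: yes no yes yes yes yes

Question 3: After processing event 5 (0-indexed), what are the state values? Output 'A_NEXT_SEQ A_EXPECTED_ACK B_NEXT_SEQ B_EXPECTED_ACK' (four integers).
After event 0: A_seq=1135 A_ack=200 B_seq=200 B_ack=1135
After event 1: A_seq=1135 A_ack=200 B_seq=225 B_ack=1135
After event 2: A_seq=1135 A_ack=200 B_seq=418 B_ack=1135
After event 3: A_seq=1135 A_ack=418 B_seq=418 B_ack=1135
After event 4: A_seq=1319 A_ack=418 B_seq=418 B_ack=1319
After event 5: A_seq=1319 A_ack=565 B_seq=565 B_ack=1319

1319 565 565 1319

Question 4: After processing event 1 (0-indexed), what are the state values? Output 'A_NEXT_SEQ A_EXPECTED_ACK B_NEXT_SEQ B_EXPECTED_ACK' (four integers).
After event 0: A_seq=1135 A_ack=200 B_seq=200 B_ack=1135
After event 1: A_seq=1135 A_ack=200 B_seq=225 B_ack=1135

1135 200 225 1135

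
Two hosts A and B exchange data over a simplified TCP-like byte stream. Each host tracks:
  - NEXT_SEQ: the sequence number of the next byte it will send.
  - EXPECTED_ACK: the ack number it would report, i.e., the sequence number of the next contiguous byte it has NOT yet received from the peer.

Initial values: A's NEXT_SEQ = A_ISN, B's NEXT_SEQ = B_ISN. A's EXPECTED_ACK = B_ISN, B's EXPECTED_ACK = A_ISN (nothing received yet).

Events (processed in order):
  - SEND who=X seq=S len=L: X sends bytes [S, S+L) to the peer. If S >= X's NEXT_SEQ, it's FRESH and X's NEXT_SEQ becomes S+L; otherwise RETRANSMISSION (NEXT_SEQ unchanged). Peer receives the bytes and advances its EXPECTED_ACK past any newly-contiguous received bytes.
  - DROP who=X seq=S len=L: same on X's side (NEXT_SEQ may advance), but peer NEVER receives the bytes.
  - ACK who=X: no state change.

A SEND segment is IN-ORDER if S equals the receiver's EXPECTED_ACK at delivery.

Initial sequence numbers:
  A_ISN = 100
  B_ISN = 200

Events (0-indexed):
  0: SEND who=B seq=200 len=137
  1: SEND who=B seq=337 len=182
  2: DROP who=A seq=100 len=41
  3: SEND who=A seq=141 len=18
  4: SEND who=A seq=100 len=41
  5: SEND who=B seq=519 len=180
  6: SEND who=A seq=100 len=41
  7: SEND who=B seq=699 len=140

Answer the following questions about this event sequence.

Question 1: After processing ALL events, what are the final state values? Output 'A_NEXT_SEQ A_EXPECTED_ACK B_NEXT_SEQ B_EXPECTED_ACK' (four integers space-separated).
After event 0: A_seq=100 A_ack=337 B_seq=337 B_ack=100
After event 1: A_seq=100 A_ack=519 B_seq=519 B_ack=100
After event 2: A_seq=141 A_ack=519 B_seq=519 B_ack=100
After event 3: A_seq=159 A_ack=519 B_seq=519 B_ack=100
After event 4: A_seq=159 A_ack=519 B_seq=519 B_ack=159
After event 5: A_seq=159 A_ack=699 B_seq=699 B_ack=159
After event 6: A_seq=159 A_ack=699 B_seq=699 B_ack=159
After event 7: A_seq=159 A_ack=839 B_seq=839 B_ack=159

Answer: 159 839 839 159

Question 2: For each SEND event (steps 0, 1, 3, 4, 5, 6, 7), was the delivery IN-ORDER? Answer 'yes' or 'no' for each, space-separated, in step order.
Step 0: SEND seq=200 -> in-order
Step 1: SEND seq=337 -> in-order
Step 3: SEND seq=141 -> out-of-order
Step 4: SEND seq=100 -> in-order
Step 5: SEND seq=519 -> in-order
Step 6: SEND seq=100 -> out-of-order
Step 7: SEND seq=699 -> in-order

Answer: yes yes no yes yes no yes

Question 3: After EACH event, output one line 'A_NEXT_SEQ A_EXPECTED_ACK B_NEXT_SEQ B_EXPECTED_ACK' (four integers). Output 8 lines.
100 337 337 100
100 519 519 100
141 519 519 100
159 519 519 100
159 519 519 159
159 699 699 159
159 699 699 159
159 839 839 159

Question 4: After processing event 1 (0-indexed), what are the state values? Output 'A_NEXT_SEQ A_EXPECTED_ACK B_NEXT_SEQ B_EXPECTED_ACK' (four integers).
After event 0: A_seq=100 A_ack=337 B_seq=337 B_ack=100
After event 1: A_seq=100 A_ack=519 B_seq=519 B_ack=100

100 519 519 100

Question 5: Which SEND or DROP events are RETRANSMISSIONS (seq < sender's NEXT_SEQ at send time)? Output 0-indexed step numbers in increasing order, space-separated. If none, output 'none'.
Step 0: SEND seq=200 -> fresh
Step 1: SEND seq=337 -> fresh
Step 2: DROP seq=100 -> fresh
Step 3: SEND seq=141 -> fresh
Step 4: SEND seq=100 -> retransmit
Step 5: SEND seq=519 -> fresh
Step 6: SEND seq=100 -> retransmit
Step 7: SEND seq=699 -> fresh

Answer: 4 6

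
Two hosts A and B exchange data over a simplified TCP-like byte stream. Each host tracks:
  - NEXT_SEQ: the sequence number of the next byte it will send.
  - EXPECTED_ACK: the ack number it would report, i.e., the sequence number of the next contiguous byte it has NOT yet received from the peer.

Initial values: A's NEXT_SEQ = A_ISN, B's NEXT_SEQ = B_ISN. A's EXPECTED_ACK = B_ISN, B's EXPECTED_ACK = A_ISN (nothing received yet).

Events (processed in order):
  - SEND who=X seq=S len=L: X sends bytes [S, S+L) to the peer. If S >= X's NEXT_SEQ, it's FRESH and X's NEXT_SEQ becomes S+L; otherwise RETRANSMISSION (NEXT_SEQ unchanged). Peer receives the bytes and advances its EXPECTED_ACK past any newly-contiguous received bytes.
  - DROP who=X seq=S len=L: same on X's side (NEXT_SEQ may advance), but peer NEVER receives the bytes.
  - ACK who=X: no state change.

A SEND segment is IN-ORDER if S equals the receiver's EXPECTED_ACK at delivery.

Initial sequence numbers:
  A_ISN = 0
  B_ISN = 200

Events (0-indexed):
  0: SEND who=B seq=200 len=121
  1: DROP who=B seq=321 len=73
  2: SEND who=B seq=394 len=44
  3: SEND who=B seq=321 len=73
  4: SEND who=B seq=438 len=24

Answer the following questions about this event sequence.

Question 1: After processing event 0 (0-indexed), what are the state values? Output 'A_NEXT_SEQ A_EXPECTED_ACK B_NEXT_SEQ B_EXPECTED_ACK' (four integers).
After event 0: A_seq=0 A_ack=321 B_seq=321 B_ack=0

0 321 321 0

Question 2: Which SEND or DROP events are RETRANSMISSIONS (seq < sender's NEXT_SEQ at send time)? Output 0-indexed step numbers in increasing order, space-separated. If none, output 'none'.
Step 0: SEND seq=200 -> fresh
Step 1: DROP seq=321 -> fresh
Step 2: SEND seq=394 -> fresh
Step 3: SEND seq=321 -> retransmit
Step 4: SEND seq=438 -> fresh

Answer: 3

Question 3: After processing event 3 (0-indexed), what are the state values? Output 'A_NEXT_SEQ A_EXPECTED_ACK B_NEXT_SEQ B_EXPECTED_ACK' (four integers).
After event 0: A_seq=0 A_ack=321 B_seq=321 B_ack=0
After event 1: A_seq=0 A_ack=321 B_seq=394 B_ack=0
After event 2: A_seq=0 A_ack=321 B_seq=438 B_ack=0
After event 3: A_seq=0 A_ack=438 B_seq=438 B_ack=0

0 438 438 0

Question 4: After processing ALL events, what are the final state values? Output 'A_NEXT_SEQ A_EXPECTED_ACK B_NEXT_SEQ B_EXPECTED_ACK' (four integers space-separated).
Answer: 0 462 462 0

Derivation:
After event 0: A_seq=0 A_ack=321 B_seq=321 B_ack=0
After event 1: A_seq=0 A_ack=321 B_seq=394 B_ack=0
After event 2: A_seq=0 A_ack=321 B_seq=438 B_ack=0
After event 3: A_seq=0 A_ack=438 B_seq=438 B_ack=0
After event 4: A_seq=0 A_ack=462 B_seq=462 B_ack=0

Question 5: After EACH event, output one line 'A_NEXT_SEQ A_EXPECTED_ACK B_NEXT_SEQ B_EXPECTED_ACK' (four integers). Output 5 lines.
0 321 321 0
0 321 394 0
0 321 438 0
0 438 438 0
0 462 462 0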